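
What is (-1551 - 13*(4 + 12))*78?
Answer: -137202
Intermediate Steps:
(-1551 - 13*(4 + 12))*78 = (-1551 - 13*16)*78 = (-1551 - 208)*78 = -1759*78 = -137202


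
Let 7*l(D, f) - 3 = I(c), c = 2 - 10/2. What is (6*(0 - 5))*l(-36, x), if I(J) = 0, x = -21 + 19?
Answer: -90/7 ≈ -12.857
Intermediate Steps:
x = -2
c = -3 (c = 2 - 10/2 = 2 - 5*1 = 2 - 5 = -3)
l(D, f) = 3/7 (l(D, f) = 3/7 + (⅐)*0 = 3/7 + 0 = 3/7)
(6*(0 - 5))*l(-36, x) = (6*(0 - 5))*(3/7) = (6*(-5))*(3/7) = -30*3/7 = -90/7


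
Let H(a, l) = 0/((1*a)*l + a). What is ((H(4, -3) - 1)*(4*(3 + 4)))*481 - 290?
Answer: -13758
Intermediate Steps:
H(a, l) = 0 (H(a, l) = 0/(a*l + a) = 0/(a + a*l) = 0)
((H(4, -3) - 1)*(4*(3 + 4)))*481 - 290 = ((0 - 1)*(4*(3 + 4)))*481 - 290 = -4*7*481 - 290 = -1*28*481 - 290 = -28*481 - 290 = -13468 - 290 = -13758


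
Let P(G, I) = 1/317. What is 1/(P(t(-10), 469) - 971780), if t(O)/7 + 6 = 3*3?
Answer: -317/308054259 ≈ -1.0290e-6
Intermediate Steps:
t(O) = 21 (t(O) = -42 + 7*(3*3) = -42 + 7*9 = -42 + 63 = 21)
P(G, I) = 1/317
1/(P(t(-10), 469) - 971780) = 1/(1/317 - 971780) = 1/(-308054259/317) = -317/308054259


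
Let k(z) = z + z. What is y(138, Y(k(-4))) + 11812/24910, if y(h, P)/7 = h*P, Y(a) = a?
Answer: -96246334/12455 ≈ -7727.5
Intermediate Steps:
k(z) = 2*z
y(h, P) = 7*P*h (y(h, P) = 7*(h*P) = 7*(P*h) = 7*P*h)
y(138, Y(k(-4))) + 11812/24910 = 7*(2*(-4))*138 + 11812/24910 = 7*(-8)*138 + 11812*(1/24910) = -7728 + 5906/12455 = -96246334/12455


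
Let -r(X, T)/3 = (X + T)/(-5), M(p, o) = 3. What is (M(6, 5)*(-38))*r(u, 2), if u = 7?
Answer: -3078/5 ≈ -615.60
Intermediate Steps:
r(X, T) = 3*T/5 + 3*X/5 (r(X, T) = -3*(X + T)/(-5) = -3*(T + X)*(-1)/5 = -3*(-T/5 - X/5) = 3*T/5 + 3*X/5)
(M(6, 5)*(-38))*r(u, 2) = (3*(-38))*((⅗)*2 + (⅗)*7) = -114*(6/5 + 21/5) = -114*27/5 = -3078/5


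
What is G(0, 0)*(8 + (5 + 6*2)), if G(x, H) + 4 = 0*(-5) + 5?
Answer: 25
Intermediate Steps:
G(x, H) = 1 (G(x, H) = -4 + (0*(-5) + 5) = -4 + (0 + 5) = -4 + 5 = 1)
G(0, 0)*(8 + (5 + 6*2)) = 1*(8 + (5 + 6*2)) = 1*(8 + (5 + 12)) = 1*(8 + 17) = 1*25 = 25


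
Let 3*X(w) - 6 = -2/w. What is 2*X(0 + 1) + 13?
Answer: 47/3 ≈ 15.667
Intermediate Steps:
X(w) = 2 - 2/(3*w) (X(w) = 2 + (-2/w)/3 = 2 - 2/(3*w))
2*X(0 + 1) + 13 = 2*(2 - 2/(3*(0 + 1))) + 13 = 2*(2 - 2/3/1) + 13 = 2*(2 - 2/3*1) + 13 = 2*(2 - 2/3) + 13 = 2*(4/3) + 13 = 8/3 + 13 = 47/3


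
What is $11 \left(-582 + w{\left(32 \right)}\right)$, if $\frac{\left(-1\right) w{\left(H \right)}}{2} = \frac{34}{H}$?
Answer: $- \frac{51403}{8} \approx -6425.4$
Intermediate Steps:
$w{\left(H \right)} = - \frac{68}{H}$ ($w{\left(H \right)} = - 2 \frac{34}{H} = - \frac{68}{H}$)
$11 \left(-582 + w{\left(32 \right)}\right) = 11 \left(-582 - \frac{68}{32}\right) = 11 \left(-582 - \frac{17}{8}\right) = 11 \left(- \frac{4673}{8}\right) = - \frac{51403}{8}$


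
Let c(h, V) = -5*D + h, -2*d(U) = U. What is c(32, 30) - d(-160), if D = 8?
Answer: -88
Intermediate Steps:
d(U) = -U/2
c(h, V) = -40 + h (c(h, V) = -5*8 + h = -40 + h)
c(32, 30) - d(-160) = (-40 + 32) - (-1)*(-160)/2 = -8 - 1*80 = -8 - 80 = -88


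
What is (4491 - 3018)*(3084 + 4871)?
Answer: 11717715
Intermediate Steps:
(4491 - 3018)*(3084 + 4871) = 1473*7955 = 11717715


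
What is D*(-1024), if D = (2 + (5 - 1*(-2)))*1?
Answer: -9216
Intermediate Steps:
D = 9 (D = (2 + (5 + 2))*1 = (2 + 7)*1 = 9*1 = 9)
D*(-1024) = 9*(-1024) = -9216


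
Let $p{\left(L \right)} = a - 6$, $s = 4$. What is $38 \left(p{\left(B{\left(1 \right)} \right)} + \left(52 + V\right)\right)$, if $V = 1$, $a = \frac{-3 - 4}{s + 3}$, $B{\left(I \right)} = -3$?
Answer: $1748$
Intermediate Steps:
$a = -1$ ($a = \frac{-3 - 4}{4 + 3} = - \frac{7}{7} = \left(-7\right) \frac{1}{7} = -1$)
$p{\left(L \right)} = -7$ ($p{\left(L \right)} = -1 - 6 = -7$)
$38 \left(p{\left(B{\left(1 \right)} \right)} + \left(52 + V\right)\right) = 38 \left(-7 + \left(52 + 1\right)\right) = 38 \left(-7 + 53\right) = 38 \cdot 46 = 1748$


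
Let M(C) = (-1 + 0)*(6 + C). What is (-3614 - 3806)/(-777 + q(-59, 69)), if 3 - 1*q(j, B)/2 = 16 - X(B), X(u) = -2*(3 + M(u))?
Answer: 1484/103 ≈ 14.408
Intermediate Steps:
M(C) = -6 - C (M(C) = -(6 + C) = -6 - C)
X(u) = 6 + 2*u (X(u) = -2*(3 + (-6 - u)) = -2*(-3 - u) = 6 + 2*u)
q(j, B) = -14 + 4*B (q(j, B) = 6 - 2*(16 - (6 + 2*B)) = 6 - 2*(16 + (-6 - 2*B)) = 6 - 2*(10 - 2*B) = 6 + (-20 + 4*B) = -14 + 4*B)
(-3614 - 3806)/(-777 + q(-59, 69)) = (-3614 - 3806)/(-777 + (-14 + 4*69)) = -7420/(-777 + (-14 + 276)) = -7420/(-777 + 262) = -7420/(-515) = -7420*(-1/515) = 1484/103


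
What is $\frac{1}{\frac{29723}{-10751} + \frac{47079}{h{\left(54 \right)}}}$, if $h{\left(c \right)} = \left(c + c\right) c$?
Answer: $\frac{6966648}{36977977} \approx 0.1884$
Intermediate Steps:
$h{\left(c \right)} = 2 c^{2}$ ($h{\left(c \right)} = 2 c c = 2 c^{2}$)
$\frac{1}{\frac{29723}{-10751} + \frac{47079}{h{\left(54 \right)}}} = \frac{1}{\frac{29723}{-10751} + \frac{47079}{2 \cdot 54^{2}}} = \frac{1}{29723 \left(- \frac{1}{10751}\right) + \frac{47079}{2 \cdot 2916}} = \frac{1}{- \frac{29723}{10751} + \frac{47079}{5832}} = \frac{1}{- \frac{29723}{10751} + 47079 \cdot \frac{1}{5832}} = \frac{1}{- \frac{29723}{10751} + \frac{5231}{648}} = \frac{1}{\frac{36977977}{6966648}} = \frac{6966648}{36977977}$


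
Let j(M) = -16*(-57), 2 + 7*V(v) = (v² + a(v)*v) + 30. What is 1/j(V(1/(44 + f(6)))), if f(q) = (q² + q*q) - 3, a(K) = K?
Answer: 1/912 ≈ 0.0010965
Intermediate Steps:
f(q) = -3 + 2*q² (f(q) = (q² + q²) - 3 = 2*q² - 3 = -3 + 2*q²)
V(v) = 4 + 2*v²/7 (V(v) = -2/7 + ((v² + v*v) + 30)/7 = -2/7 + ((v² + v²) + 30)/7 = -2/7 + (2*v² + 30)/7 = -2/7 + (30 + 2*v²)/7 = -2/7 + (30/7 + 2*v²/7) = 4 + 2*v²/7)
j(M) = 912
1/j(V(1/(44 + f(6)))) = 1/912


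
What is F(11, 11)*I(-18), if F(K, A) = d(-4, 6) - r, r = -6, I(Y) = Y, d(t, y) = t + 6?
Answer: -144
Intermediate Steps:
d(t, y) = 6 + t
F(K, A) = 8 (F(K, A) = (6 - 4) - 1*(-6) = 2 + 6 = 8)
F(11, 11)*I(-18) = 8*(-18) = -144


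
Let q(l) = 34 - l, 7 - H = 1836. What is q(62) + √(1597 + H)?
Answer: -28 + 2*I*√58 ≈ -28.0 + 15.232*I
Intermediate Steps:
H = -1829 (H = 7 - 1*1836 = 7 - 1836 = -1829)
q(62) + √(1597 + H) = (34 - 1*62) + √(1597 - 1829) = (34 - 62) + √(-232) = -28 + 2*I*√58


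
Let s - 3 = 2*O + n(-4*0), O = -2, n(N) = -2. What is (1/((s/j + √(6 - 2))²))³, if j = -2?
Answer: 64/117649 ≈ 0.00054399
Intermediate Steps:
s = -3 (s = 3 + (2*(-2) - 2) = 3 + (-4 - 2) = 3 - 6 = -3)
(1/((s/j + √(6 - 2))²))³ = (1/((-3/(-2) + √(6 - 2))²))³ = (1/((-3*(-½) + √4)²))³ = (1/((3/2 + 2)²))³ = (1/((7/2)²))³ = (1/(49/4))³ = (4/49)³ = 64/117649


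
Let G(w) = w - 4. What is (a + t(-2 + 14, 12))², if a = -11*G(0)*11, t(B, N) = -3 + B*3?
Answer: 267289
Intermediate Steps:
G(w) = -4 + w
t(B, N) = -3 + 3*B
a = 484 (a = -11*(-4 + 0)*11 = -11*(-4)*11 = 44*11 = 484)
(a + t(-2 + 14, 12))² = (484 + (-3 + 3*(-2 + 14)))² = (484 + (-3 + 3*12))² = (484 + (-3 + 36))² = (484 + 33)² = 517² = 267289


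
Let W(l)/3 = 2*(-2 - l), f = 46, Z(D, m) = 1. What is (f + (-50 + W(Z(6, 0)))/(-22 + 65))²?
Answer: 3648100/1849 ≈ 1973.0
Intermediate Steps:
W(l) = -12 - 6*l (W(l) = 3*(2*(-2 - l)) = 3*(-4 - 2*l) = -12 - 6*l)
(f + (-50 + W(Z(6, 0)))/(-22 + 65))² = (46 + (-50 + (-12 - 6*1))/(-22 + 65))² = (46 + (-50 + (-12 - 6))/43)² = (46 + (-50 - 18)*(1/43))² = (46 - 68*1/43)² = (46 - 68/43)² = (1910/43)² = 3648100/1849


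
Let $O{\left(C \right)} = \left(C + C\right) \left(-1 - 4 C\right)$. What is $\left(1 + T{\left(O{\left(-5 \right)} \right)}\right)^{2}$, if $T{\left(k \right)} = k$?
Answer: $35721$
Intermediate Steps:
$O{\left(C \right)} = 2 C \left(-1 - 4 C\right)$
$\left(1 + T{\left(O{\left(-5 \right)} \right)}\right)^{2} = \left(1 - - 10 \left(1 + 4 \left(-5\right)\right)\right)^{2} = \left(1 - - 10 \left(1 - 20\right)\right)^{2} = \left(1 - \left(-10\right) \left(-19\right)\right)^{2} = \left(1 - 190\right)^{2} = \left(-189\right)^{2} = 35721$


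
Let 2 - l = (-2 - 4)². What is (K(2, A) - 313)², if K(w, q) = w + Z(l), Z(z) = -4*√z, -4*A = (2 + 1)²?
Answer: 96177 + 2488*I*√34 ≈ 96177.0 + 14507.0*I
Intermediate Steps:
l = -34 (l = 2 - (-2 - 4)² = 2 - 1*(-6)² = 2 - 1*36 = 2 - 36 = -34)
A = -9/4 (A = -(2 + 1)²/4 = -¼*3² = -¼*9 = -9/4 ≈ -2.2500)
K(w, q) = w - 4*I*√34
(K(2, A) - 313)² = ((2 - 4*I*√34) - 313)² = (-311 - 4*I*√34)²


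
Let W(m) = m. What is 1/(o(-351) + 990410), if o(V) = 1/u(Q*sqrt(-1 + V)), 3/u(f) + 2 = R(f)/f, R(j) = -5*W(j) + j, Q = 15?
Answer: 1/990408 ≈ 1.0097e-6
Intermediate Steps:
R(j) = -4*j (R(j) = -5*j + j = -4*j)
u(f) = -1/2 (u(f) = 3/(-2 + (-4*f)/f) = 3/(-2 - 4) = 3/(-6) = 3*(-1/6) = -1/2)
o(V) = -2 (o(V) = 1/(-1/2) = -2)
1/(o(-351) + 990410) = 1/(-2 + 990410) = 1/990408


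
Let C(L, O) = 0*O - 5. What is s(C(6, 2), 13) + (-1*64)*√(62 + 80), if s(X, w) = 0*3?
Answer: -64*√142 ≈ -762.65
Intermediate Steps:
C(L, O) = -5 (C(L, O) = 0 - 5 = -5)
s(X, w) = 0
s(C(6, 2), 13) + (-1*64)*√(62 + 80) = 0 + (-1*64)*√(62 + 80) = 0 - 64*√142 = -64*√142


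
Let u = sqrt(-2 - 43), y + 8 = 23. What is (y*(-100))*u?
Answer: -4500*I*sqrt(5) ≈ -10062.0*I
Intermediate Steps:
y = 15 (y = -8 + 23 = 15)
u = 3*I*sqrt(5) (u = sqrt(-45) = 3*I*sqrt(5) ≈ 6.7082*I)
(y*(-100))*u = (15*(-100))*(3*I*sqrt(5)) = -4500*I*sqrt(5)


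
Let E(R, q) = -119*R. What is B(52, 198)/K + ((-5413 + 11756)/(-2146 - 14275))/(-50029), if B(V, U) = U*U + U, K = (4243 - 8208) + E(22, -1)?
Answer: -32369733931049/5408107033847 ≈ -5.9854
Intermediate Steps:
K = -6583 (K = (4243 - 8208) - 119*22 = -3965 - 2618 = -6583)
B(V, U) = U + U**2 (B(V, U) = U**2 + U = U + U**2)
B(52, 198)/K + ((-5413 + 11756)/(-2146 - 14275))/(-50029) = (198*(1 + 198))/(-6583) + ((-5413 + 11756)/(-2146 - 14275))/(-50029) = (198*199)*(-1/6583) + (6343/(-16421))*(-1/50029) = 39402*(-1/6583) + (6343*(-1/16421))*(-1/50029) = -39402/6583 - 6343/16421*(-1/50029) = -39402/6583 + 6343/821526209 = -32369733931049/5408107033847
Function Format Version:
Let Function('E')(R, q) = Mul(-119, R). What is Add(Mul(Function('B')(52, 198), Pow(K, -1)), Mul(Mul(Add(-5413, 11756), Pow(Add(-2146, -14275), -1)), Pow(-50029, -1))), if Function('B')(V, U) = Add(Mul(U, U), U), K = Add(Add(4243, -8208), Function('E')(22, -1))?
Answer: Rational(-32369733931049, 5408107033847) ≈ -5.9854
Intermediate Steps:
K = -6583 (K = Add(Add(4243, -8208), Mul(-119, 22)) = Add(-3965, -2618) = -6583)
Function('B')(V, U) = Add(U, Pow(U, 2)) (Function('B')(V, U) = Add(Pow(U, 2), U) = Add(U, Pow(U, 2)))
Add(Mul(Function('B')(52, 198), Pow(K, -1)), Mul(Mul(Add(-5413, 11756), Pow(Add(-2146, -14275), -1)), Pow(-50029, -1))) = Add(Mul(Mul(198, Add(1, 198)), Pow(-6583, -1)), Mul(Mul(Add(-5413, 11756), Pow(Add(-2146, -14275), -1)), Pow(-50029, -1))) = Add(Mul(Mul(198, 199), Rational(-1, 6583)), Mul(Mul(6343, Pow(-16421, -1)), Rational(-1, 50029))) = Add(Mul(39402, Rational(-1, 6583)), Mul(Mul(6343, Rational(-1, 16421)), Rational(-1, 50029))) = Add(Rational(-39402, 6583), Mul(Rational(-6343, 16421), Rational(-1, 50029))) = Add(Rational(-39402, 6583), Rational(6343, 821526209)) = Rational(-32369733931049, 5408107033847)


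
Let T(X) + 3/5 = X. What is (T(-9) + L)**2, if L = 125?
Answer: 332929/25 ≈ 13317.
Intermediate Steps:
T(X) = -3/5 + X
(T(-9) + L)**2 = ((-3/5 - 9) + 125)**2 = (-48/5 + 125)**2 = (577/5)**2 = 332929/25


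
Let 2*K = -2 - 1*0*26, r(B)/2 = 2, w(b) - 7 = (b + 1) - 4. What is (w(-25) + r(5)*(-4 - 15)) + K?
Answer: -98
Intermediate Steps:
w(b) = 4 + b (w(b) = 7 + ((b + 1) - 4) = 7 + ((1 + b) - 4) = 7 + (-3 + b) = 4 + b)
r(B) = 4 (r(B) = 2*2 = 4)
K = -1 (K = (-2 - 1*0*26)/2 = (-2 + 0*26)/2 = (-2 + 0)/2 = (1/2)*(-2) = -1)
(w(-25) + r(5)*(-4 - 15)) + K = ((4 - 25) + 4*(-4 - 15)) - 1 = (-21 + 4*(-19)) - 1 = (-21 - 76) - 1 = -97 - 1 = -98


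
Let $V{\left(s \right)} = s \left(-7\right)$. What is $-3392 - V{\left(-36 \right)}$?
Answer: $-3644$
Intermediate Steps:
$V{\left(s \right)} = - 7 s$
$-3392 - V{\left(-36 \right)} = -3392 - \left(-7\right) \left(-36\right) = -3392 - 252 = -3644$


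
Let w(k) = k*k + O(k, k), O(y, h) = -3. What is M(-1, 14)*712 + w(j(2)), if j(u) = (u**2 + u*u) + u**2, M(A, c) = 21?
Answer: 15093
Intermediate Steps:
j(u) = 3*u**2 (j(u) = (u**2 + u**2) + u**2 = 2*u**2 + u**2 = 3*u**2)
w(k) = -3 + k**2 (w(k) = k*k - 3 = k**2 - 3 = -3 + k**2)
M(-1, 14)*712 + w(j(2)) = 21*712 + (-3 + (3*2**2)**2) = 14952 + (-3 + (3*4)**2) = 14952 + (-3 + 12**2) = 14952 + (-3 + 144) = 14952 + 141 = 15093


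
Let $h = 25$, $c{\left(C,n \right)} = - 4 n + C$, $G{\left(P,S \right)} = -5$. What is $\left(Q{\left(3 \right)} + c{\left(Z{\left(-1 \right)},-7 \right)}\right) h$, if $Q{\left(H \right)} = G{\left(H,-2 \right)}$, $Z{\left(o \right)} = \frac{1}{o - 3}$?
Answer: $\frac{2275}{4} \approx 568.75$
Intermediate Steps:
$Z{\left(o \right)} = \frac{1}{-3 + o}$
$c{\left(C,n \right)} = C - 4 n$
$Q{\left(H \right)} = -5$
$\left(Q{\left(3 \right)} + c{\left(Z{\left(-1 \right)},-7 \right)}\right) h = \left(-5 + \left(\frac{1}{-3 - 1} - -28\right)\right) 25 = \left(-5 + \left(\frac{1}{-4} + 28\right)\right) 25 = \left(-5 + \left(- \frac{1}{4} + 28\right)\right) 25 = \left(-5 + \frac{111}{4}\right) 25 = \frac{91}{4} \cdot 25 = \frac{2275}{4}$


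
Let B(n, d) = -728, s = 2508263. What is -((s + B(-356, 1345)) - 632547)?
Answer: -1874988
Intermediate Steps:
-((s + B(-356, 1345)) - 632547) = -((2508263 - 728) - 632547) = -(2507535 - 632547) = -1*1874988 = -1874988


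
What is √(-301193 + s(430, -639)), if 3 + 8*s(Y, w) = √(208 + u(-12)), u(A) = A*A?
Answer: √(-4819094 + 8*√22)/4 ≈ 548.81*I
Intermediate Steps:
u(A) = A²
s(Y, w) = -3/8 + √22/2 (s(Y, w) = -3/8 + √(208 + (-12)²)/8 = -3/8 + √(208 + 144)/8 = -3/8 + √352/8 = -3/8 + (4*√22)/8 = -3/8 + √22/2)
√(-301193 + s(430, -639)) = √(-301193 + (-3/8 + √22/2)) = √(-2409547/8 + √22/2)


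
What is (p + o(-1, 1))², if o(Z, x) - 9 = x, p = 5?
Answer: 225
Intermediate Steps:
o(Z, x) = 9 + x
(p + o(-1, 1))² = (5 + (9 + 1))² = (5 + 10)² = 15² = 225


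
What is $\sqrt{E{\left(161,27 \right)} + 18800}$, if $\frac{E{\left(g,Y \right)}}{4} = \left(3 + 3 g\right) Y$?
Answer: $2 \sqrt{17822} \approx 267.0$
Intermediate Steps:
$E{\left(g,Y \right)} = 4 Y \left(3 + 3 g\right)$ ($E{\left(g,Y \right)} = 4 \left(3 + 3 g\right) Y = 4 Y \left(3 + 3 g\right)$)
$\sqrt{E{\left(161,27 \right)} + 18800} = \sqrt{12 \cdot 27 \left(1 + 161\right) + 18800} = \sqrt{12 \cdot 27 \cdot 162 + 18800} = \sqrt{52488 + 18800} = \sqrt{71288} = 2 \sqrt{17822}$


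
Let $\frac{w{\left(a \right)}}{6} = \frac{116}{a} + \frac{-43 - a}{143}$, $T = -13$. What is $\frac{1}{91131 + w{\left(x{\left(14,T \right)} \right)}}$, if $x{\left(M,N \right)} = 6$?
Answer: $\frac{143}{13048027} \approx 1.096 \cdot 10^{-5}$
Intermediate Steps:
$w{\left(a \right)} = - \frac{258}{143} + \frac{696}{a} - \frac{6 a}{143}$ ($w{\left(a \right)} = 6 \left(\frac{116}{a} + \frac{-43 - a}{143}\right) = 6 \left(\frac{116}{a} + \left(-43 - a\right) \frac{1}{143}\right) = 6 \left(\frac{116}{a} - \left(\frac{43}{143} + \frac{a}{143}\right)\right) = 6 \left(- \frac{43}{143} + \frac{116}{a} - \frac{a}{143}\right) = - \frac{258}{143} + \frac{696}{a} - \frac{6 a}{143}$)
$\frac{1}{91131 + w{\left(x{\left(14,T \right)} \right)}} = \frac{1}{91131 + \frac{6 \left(16588 - 6 \left(43 + 6\right)\right)}{143 \cdot 6}} = \frac{1}{91131 + \frac{6}{143} \cdot \frac{1}{6} \left(16588 - 6 \cdot 49\right)} = \frac{1}{91131 + \frac{6}{143} \cdot \frac{1}{6} \left(16588 - 294\right)} = \frac{1}{91131 + \frac{6}{143} \cdot \frac{1}{6} \cdot 16294} = \frac{1}{91131 + \frac{16294}{143}} = \frac{1}{\frac{13048027}{143}} = \frac{143}{13048027}$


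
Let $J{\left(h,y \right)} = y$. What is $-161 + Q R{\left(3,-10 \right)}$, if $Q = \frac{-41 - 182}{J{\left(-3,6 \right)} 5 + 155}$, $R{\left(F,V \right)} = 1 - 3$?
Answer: $- \frac{29339}{185} \approx -158.59$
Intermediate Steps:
$R{\left(F,V \right)} = -2$
$Q = - \frac{223}{185}$ ($Q = \frac{-41 - 182}{6 \cdot 5 + 155} = - \frac{223}{30 + 155} = - \frac{223}{185} \approx -1.2054$)
$-161 + Q R{\left(3,-10 \right)} = -161 - - \frac{446}{185} = -161 + \frac{446}{185} = - \frac{29339}{185}$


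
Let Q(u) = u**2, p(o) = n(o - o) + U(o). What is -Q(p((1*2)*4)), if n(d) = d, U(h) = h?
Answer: -64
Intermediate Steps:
p(o) = o (p(o) = (o - o) + o = 0 + o = o)
-Q(p((1*2)*4)) = -((1*2)*4)**2 = -(2*4)**2 = -1*8**2 = -1*64 = -64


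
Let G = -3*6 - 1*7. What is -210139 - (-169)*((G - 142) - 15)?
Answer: -240897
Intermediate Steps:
G = -25 (G = -18 - 7 = -25)
-210139 - (-169)*((G - 142) - 15) = -210139 - (-169)*((-25 - 142) - 15) = -210139 - (-169)*(-167 - 15) = -210139 - (-169)*(-182) = -210139 - 1*30758 = -210139 - 30758 = -240897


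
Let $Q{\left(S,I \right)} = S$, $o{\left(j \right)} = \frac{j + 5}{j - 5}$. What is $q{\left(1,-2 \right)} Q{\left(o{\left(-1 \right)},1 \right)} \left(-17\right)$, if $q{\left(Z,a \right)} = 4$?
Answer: $\frac{136}{3} \approx 45.333$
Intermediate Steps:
$o{\left(j \right)} = \frac{5 + j}{-5 + j}$
$q{\left(1,-2 \right)} Q{\left(o{\left(-1 \right)},1 \right)} \left(-17\right) = 4 \frac{5 - 1}{-5 - 1} \left(-17\right) = 4 \frac{1}{-6} \cdot 4 \left(-17\right) = 4 \left(\left(- \frac{1}{6}\right) 4\right) \left(-17\right) = 4 \left(- \frac{2}{3}\right) \left(-17\right) = \left(- \frac{8}{3}\right) \left(-17\right) = \frac{136}{3}$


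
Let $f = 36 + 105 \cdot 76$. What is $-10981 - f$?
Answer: $-18997$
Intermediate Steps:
$f = 8016$ ($f = 36 + 7980 = 8016$)
$-10981 - f = -10981 - 8016 = -18997$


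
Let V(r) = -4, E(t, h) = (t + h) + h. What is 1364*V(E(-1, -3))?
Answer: -5456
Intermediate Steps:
E(t, h) = t + 2*h (E(t, h) = (h + t) + h = t + 2*h)
1364*V(E(-1, -3)) = 1364*(-4) = -5456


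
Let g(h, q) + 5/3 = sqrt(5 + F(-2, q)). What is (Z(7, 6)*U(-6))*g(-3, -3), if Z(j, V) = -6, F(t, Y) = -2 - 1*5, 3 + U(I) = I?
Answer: -90 + 54*I*sqrt(2) ≈ -90.0 + 76.368*I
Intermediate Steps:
U(I) = -3 + I
F(t, Y) = -7 (F(t, Y) = -2 - 5 = -7)
g(h, q) = -5/3 + I*sqrt(2) (g(h, q) = -5/3 + sqrt(5 - 7) = -5/3 + sqrt(-2) = -5/3 + I*sqrt(2))
(Z(7, 6)*U(-6))*g(-3, -3) = (-6*(-3 - 6))*(-5/3 + I*sqrt(2)) = (-6*(-9))*(-5/3 + I*sqrt(2)) = 54*(-5/3 + I*sqrt(2)) = -90 + 54*I*sqrt(2)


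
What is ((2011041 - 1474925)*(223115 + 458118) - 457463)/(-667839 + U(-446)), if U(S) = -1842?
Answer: -40579939285/74409 ≈ -5.4536e+5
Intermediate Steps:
((2011041 - 1474925)*(223115 + 458118) - 457463)/(-667839 + U(-446)) = ((2011041 - 1474925)*(223115 + 458118) - 457463)/(-667839 - 1842) = (536116*681233 - 457463)/(-669681) = (365219911028 - 457463)*(-1/669681) = 365219453565*(-1/669681) = -40579939285/74409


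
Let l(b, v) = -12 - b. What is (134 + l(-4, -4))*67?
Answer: 8442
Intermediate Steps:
(134 + l(-4, -4))*67 = (134 + (-12 - 1*(-4)))*67 = (134 + (-12 + 4))*67 = (134 - 8)*67 = 126*67 = 8442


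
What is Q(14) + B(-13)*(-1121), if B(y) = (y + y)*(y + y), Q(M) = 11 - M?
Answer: -757799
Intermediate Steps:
B(y) = 4*y**2 (B(y) = (2*y)*(2*y) = 4*y**2)
Q(14) + B(-13)*(-1121) = (11 - 1*14) + (4*(-13)**2)*(-1121) = (11 - 14) + (4*169)*(-1121) = -3 + 676*(-1121) = -3 - 757796 = -757799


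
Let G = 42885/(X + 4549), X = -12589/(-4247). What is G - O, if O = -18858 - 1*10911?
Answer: 191894052081/6444064 ≈ 29778.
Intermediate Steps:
X = 12589/4247 (X = -12589*(-1/4247) = 12589/4247 ≈ 2.9642)
G = 60710865/6444064 (G = 42885/(12589/4247 + 4549) = 42885/(19332192/4247) = 42885*(4247/19332192) = 60710865/6444064 ≈ 9.4212)
O = -29769 (O = -18858 - 10911 = -29769)
G - O = 60710865/6444064 - 1*(-29769) = 60710865/6444064 + 29769 = 191894052081/6444064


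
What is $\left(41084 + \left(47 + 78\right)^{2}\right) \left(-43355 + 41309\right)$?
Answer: $-116026614$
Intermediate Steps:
$\left(41084 + \left(47 + 78\right)^{2}\right) \left(-43355 + 41309\right) = \left(41084 + 125^{2}\right) \left(-2046\right) = \left(41084 + 15625\right) \left(-2046\right) = 56709 \left(-2046\right) = -116026614$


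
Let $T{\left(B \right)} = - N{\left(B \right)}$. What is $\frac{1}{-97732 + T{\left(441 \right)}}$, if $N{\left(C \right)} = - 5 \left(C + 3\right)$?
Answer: $- \frac{1}{95512} \approx -1.047 \cdot 10^{-5}$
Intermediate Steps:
$N{\left(C \right)} = -15 - 5 C$ ($N{\left(C \right)} = - 5 \left(3 + C\right) = -15 - 5 C$)
$T{\left(B \right)} = 15 + 5 B$ ($T{\left(B \right)} = - (-15 - 5 B) = 15 + 5 B$)
$\frac{1}{-97732 + T{\left(441 \right)}} = \frac{1}{-97732 + \left(15 + 5 \cdot 441\right)} = \frac{1}{-97732 + \left(15 + 2205\right)} = \frac{1}{-97732 + 2220} = \frac{1}{-95512} = - \frac{1}{95512}$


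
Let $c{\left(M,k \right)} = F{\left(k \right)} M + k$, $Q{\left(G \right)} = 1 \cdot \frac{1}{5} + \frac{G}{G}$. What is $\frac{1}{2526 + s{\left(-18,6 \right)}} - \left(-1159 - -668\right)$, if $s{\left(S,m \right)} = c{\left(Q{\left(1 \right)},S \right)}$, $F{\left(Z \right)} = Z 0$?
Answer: $\frac{1231429}{2508} \approx 491.0$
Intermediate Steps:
$Q{\left(G \right)} = \frac{6}{5}$ ($Q{\left(G \right)} = 1 \cdot \frac{1}{5} + 1 = \frac{1}{5} + 1 = \frac{6}{5}$)
$F{\left(Z \right)} = 0$
$c{\left(M,k \right)} = k$ ($c{\left(M,k \right)} = 0 M + k = 0 + k = k$)
$s{\left(S,m \right)} = S$
$\frac{1}{2526 + s{\left(-18,6 \right)}} - \left(-1159 - -668\right) = \frac{1}{2526 - 18} - \left(-1159 - -668\right) = \frac{1}{2508} - \left(-1159 + 668\right) = \frac{1}{2508} - -491 = \frac{1}{2508} + 491 = \frac{1231429}{2508}$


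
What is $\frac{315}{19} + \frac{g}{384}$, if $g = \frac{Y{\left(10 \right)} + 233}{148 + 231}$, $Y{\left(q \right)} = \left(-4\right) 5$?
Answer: $\frac{15282629}{921728} \approx 16.58$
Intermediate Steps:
$Y{\left(q \right)} = -20$
$g = \frac{213}{379}$ ($g = \frac{-20 + 233}{148 + 231} = \frac{213}{379} \approx 0.56201$)
$\frac{315}{19} + \frac{g}{384} = \frac{315}{19} + \frac{213}{379 \cdot 384} = 315 \cdot \frac{1}{19} + \frac{213}{379} \cdot \frac{1}{384} = \frac{315}{19} + \frac{71}{48512} = \frac{15282629}{921728}$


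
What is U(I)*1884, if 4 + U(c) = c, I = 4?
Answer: 0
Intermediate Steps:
U(c) = -4 + c
U(I)*1884 = (-4 + 4)*1884 = 0*1884 = 0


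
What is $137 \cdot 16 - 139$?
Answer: $2053$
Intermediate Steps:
$137 \cdot 16 - 139 = 2192 - 139 = 2053$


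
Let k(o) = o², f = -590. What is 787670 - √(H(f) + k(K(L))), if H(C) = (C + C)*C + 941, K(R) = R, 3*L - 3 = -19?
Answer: 787670 - 5*√250981/3 ≈ 7.8684e+5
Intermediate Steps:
L = -16/3 (L = 1 + (⅓)*(-19) = 1 - 19/3 = -16/3 ≈ -5.3333)
H(C) = 941 + 2*C² (H(C) = (2*C)*C + 941 = 2*C² + 941 = 941 + 2*C²)
787670 - √(H(f) + k(K(L))) = 787670 - √((941 + 2*(-590)²) + (-16/3)²) = 787670 - √((941 + 2*348100) + 256/9) = 787670 - √((941 + 696200) + 256/9) = 787670 - √(697141 + 256/9) = 787670 - √(6274525/9) = 787670 - 5*√250981/3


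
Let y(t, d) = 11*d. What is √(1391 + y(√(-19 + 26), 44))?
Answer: 25*√3 ≈ 43.301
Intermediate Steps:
√(1391 + y(√(-19 + 26), 44)) = √(1391 + 11*44) = √(1391 + 484) = √1875 = 25*√3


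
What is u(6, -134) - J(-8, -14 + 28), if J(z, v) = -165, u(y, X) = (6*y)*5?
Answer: 345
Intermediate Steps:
u(y, X) = 30*y
u(6, -134) - J(-8, -14 + 28) = 30*6 - 1*(-165) = 180 + 165 = 345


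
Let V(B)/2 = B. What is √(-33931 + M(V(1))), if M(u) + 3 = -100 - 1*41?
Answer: 5*I*√1363 ≈ 184.59*I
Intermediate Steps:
V(B) = 2*B
M(u) = -144 (M(u) = -3 + (-100 - 1*41) = -3 + (-100 - 41) = -3 - 141 = -144)
√(-33931 + M(V(1))) = √(-33931 - 144) = √(-34075) = 5*I*√1363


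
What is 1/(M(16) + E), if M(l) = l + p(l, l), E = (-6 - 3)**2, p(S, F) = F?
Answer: 1/113 ≈ 0.0088496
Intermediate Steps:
E = 81 (E = (-9)**2 = 81)
M(l) = 2*l (M(l) = l + l = 2*l)
1/(M(16) + E) = 1/(2*16 + 81) = 1/(32 + 81) = 1/113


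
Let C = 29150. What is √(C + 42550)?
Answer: 10*√717 ≈ 267.77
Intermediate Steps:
√(C + 42550) = √(29150 + 42550) = √71700 = 10*√717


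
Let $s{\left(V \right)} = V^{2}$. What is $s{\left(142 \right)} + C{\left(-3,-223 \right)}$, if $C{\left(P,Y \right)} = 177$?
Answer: $20341$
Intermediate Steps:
$s{\left(142 \right)} + C{\left(-3,-223 \right)} = 142^{2} + 177 = 20164 + 177 = 20341$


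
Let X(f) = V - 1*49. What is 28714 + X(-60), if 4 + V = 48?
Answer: 28709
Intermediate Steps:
V = 44 (V = -4 + 48 = 44)
X(f) = -5 (X(f) = 44 - 1*49 = 44 - 49 = -5)
28714 + X(-60) = 28714 - 5 = 28709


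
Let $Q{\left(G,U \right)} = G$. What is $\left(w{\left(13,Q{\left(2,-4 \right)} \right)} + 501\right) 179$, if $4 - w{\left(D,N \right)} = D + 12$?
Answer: $85920$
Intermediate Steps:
$w{\left(D,N \right)} = -8 - D$ ($w{\left(D,N \right)} = 4 - \left(D + 12\right) = 4 - \left(12 + D\right) = -8 - D$)
$\left(w{\left(13,Q{\left(2,-4 \right)} \right)} + 501\right) 179 = \left(\left(-8 - 13\right) + 501\right) 179 = \left(-21 + 501\right) 179 = 480 \cdot 179 = 85920$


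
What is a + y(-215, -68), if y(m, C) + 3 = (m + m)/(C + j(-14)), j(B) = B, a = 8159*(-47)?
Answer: -15722301/41 ≈ -3.8347e+5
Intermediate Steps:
a = -383473
y(m, C) = -3 + 2*m/(-14 + C) (y(m, C) = -3 + (m + m)/(C - 14) = -3 + (2*m)/(-14 + C) = -3 + 2*m/(-14 + C))
a + y(-215, -68) = -383473 + (42 - 3*(-68) + 2*(-215))/(-14 - 68) = -383473 + (42 + 204 - 430)/(-82) = -383473 - 1/82*(-184) = -383473 + 92/41 = -15722301/41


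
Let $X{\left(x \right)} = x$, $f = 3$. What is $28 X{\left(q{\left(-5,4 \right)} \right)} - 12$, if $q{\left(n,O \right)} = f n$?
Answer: $-432$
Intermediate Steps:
$q{\left(n,O \right)} = 3 n$
$28 X{\left(q{\left(-5,4 \right)} \right)} - 12 = 28 \cdot 3 \left(-5\right) - 12 = 28 \left(-15\right) - 12 = -420 - 12 = -432$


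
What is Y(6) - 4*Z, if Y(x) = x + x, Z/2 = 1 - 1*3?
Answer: 28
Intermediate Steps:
Z = -4 (Z = 2*(1 - 1*3) = 2*(1 - 3) = 2*(-2) = -4)
Y(x) = 2*x
Y(6) - 4*Z = 2*6 - 4*(-4) = 12 + 16 = 28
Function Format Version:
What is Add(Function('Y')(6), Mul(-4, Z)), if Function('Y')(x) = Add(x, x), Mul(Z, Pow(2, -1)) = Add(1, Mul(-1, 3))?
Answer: 28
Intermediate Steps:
Z = -4 (Z = Mul(2, Add(1, Mul(-1, 3))) = Mul(2, Add(1, -3)) = Mul(2, -2) = -4)
Function('Y')(x) = Mul(2, x)
Add(Function('Y')(6), Mul(-4, Z)) = Add(Mul(2, 6), Mul(-4, -4)) = Add(12, 16) = 28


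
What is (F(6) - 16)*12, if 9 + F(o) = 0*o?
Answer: -300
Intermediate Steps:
F(o) = -9 (F(o) = -9 + 0*o = -9 + 0 = -9)
(F(6) - 16)*12 = (-9 - 16)*12 = -25*12 = -300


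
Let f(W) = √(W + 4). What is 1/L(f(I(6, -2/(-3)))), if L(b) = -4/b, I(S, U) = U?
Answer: -√42/12 ≈ -0.54006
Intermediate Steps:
f(W) = √(4 + W)
1/L(f(I(6, -2/(-3)))) = 1/(-4/√(4 - 2/(-3))) = 1/(-4/√(4 - 2*(-⅓))) = 1/(-4/√(4 + ⅔)) = 1/(-4*√42/14) = 1/(-2*√42/7) = -√42/12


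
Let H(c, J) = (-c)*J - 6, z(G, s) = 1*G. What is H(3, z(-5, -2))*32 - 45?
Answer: 243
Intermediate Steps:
z(G, s) = G
H(c, J) = -6 - J*c (H(c, J) = -J*c - 6 = -6 - J*c)
H(3, z(-5, -2))*32 - 45 = (-6 - 1*(-5)*3)*32 - 45 = (-6 + 15)*32 - 45 = 9*32 - 45 = 288 - 45 = 243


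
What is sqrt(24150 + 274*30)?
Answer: sqrt(32370) ≈ 179.92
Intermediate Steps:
sqrt(24150 + 274*30) = sqrt(24150 + 8220) = sqrt(32370)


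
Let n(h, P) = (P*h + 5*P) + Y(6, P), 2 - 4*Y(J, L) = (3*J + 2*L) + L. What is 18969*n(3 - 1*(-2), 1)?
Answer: 398349/4 ≈ 99587.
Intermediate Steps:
Y(J, L) = ½ - 3*J/4 - 3*L/4 (Y(J, L) = ½ - ((3*J + 2*L) + L)/4 = ½ - ((2*L + 3*J) + L)/4 = ½ - (3*J + 3*L)/4 = ½ + (-3*J/4 - 3*L/4) = ½ - 3*J/4 - 3*L/4)
n(h, P) = -4 + 17*P/4 + P*h (n(h, P) = (P*h + 5*P) + (½ - ¾*6 - 3*P/4) = (5*P + P*h) + (½ - 9/2 - 3*P/4) = (5*P + P*h) + (-4 - 3*P/4) = -4 + 17*P/4 + P*h)
18969*n(3 - 1*(-2), 1) = 18969*(-4 + (17/4)*1 + 1*(3 - 1*(-2))) = 18969*(-4 + 17/4 + 1*(3 + 2)) = 18969*(-4 + 17/4 + 1*5) = 18969*(-4 + 17/4 + 5) = 18969*(21/4) = 398349/4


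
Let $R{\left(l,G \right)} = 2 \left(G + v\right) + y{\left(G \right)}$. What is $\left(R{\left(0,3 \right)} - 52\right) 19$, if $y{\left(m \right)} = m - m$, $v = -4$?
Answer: $-1026$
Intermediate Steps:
$y{\left(m \right)} = 0$
$R{\left(l,G \right)} = -8 + 2 G$ ($R{\left(l,G \right)} = 2 \left(G - 4\right) + 0 = 2 \left(-4 + G\right) + 0 = \left(-8 + 2 G\right) + 0 = -8 + 2 G$)
$\left(R{\left(0,3 \right)} - 52\right) 19 = \left(\left(-8 + 2 \cdot 3\right) - 52\right) 19 = \left(\left(-8 + 6\right) - 52\right) 19 = \left(-2 - 52\right) 19 = \left(-54\right) 19 = -1026$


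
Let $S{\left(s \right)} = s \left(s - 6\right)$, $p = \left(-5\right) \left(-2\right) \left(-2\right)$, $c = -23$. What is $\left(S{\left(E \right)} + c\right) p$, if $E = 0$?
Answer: $460$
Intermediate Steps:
$p = -20$ ($p = 10 \left(-2\right) = -20$)
$S{\left(s \right)} = s \left(-6 + s\right)$
$\left(S{\left(E \right)} + c\right) p = \left(0 \left(-6 + 0\right) - 23\right) \left(-20\right) = \left(0 \left(-6\right) - 23\right) \left(-20\right) = \left(0 - 23\right) \left(-20\right) = \left(-23\right) \left(-20\right) = 460$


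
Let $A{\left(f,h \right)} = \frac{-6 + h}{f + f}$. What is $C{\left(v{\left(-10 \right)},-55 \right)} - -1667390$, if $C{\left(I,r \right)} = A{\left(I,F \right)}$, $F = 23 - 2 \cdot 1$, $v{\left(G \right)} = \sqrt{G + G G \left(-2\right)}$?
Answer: $1667390 - \frac{i \sqrt{210}}{28} \approx 1.6674 \cdot 10^{6} - 0.51755 i$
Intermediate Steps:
$v{\left(G \right)} = \sqrt{G - 2 G^{2}}$ ($v{\left(G \right)} = \sqrt{G + G^{2} \left(-2\right)} = \sqrt{G - 2 G^{2}}$)
$F = 21$ ($F = 23 - 2 = 21$)
$A{\left(f,h \right)} = \frac{-6 + h}{2 f}$
$C{\left(I,r \right)} = \frac{15}{2 I}$ ($C{\left(I,r \right)} = \frac{-6 + 21}{2 I} = \frac{1}{2} \frac{1}{I} 15 = \frac{15}{2 I}$)
$C{\left(v{\left(-10 \right)},-55 \right)} - -1667390 = \frac{15}{2 \sqrt{- 10 \left(1 - -20\right)}} - -1667390 = \frac{15}{2 \sqrt{- 10 \left(1 + 20\right)}} + 1667390 = \frac{15}{2 \sqrt{\left(-10\right) 21}} + 1667390 = \frac{15}{2 \sqrt{-210}} + 1667390 = \frac{15}{2 i \sqrt{210}} + 1667390 = \frac{15 \left(- \frac{i \sqrt{210}}{210}\right)}{2} + 1667390 = - \frac{i \sqrt{210}}{28} + 1667390 = 1667390 - \frac{i \sqrt{210}}{28}$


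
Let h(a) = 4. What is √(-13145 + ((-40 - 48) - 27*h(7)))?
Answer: I*√13341 ≈ 115.5*I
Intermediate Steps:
√(-13145 + ((-40 - 48) - 27*h(7))) = √(-13145 + ((-40 - 48) - 27*4)) = √(-13145 + (-88 - 108)) = √(-13145 - 196) = √(-13341) = I*√13341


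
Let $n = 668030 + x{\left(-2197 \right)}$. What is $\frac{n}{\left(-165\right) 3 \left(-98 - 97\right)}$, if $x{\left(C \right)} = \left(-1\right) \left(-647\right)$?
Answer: $\frac{668677}{96525} \approx 6.9275$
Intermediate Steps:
$x{\left(C \right)} = 647$
$n = 668677$ ($n = 668030 + 647 = 668677$)
$\frac{n}{\left(-165\right) 3 \left(-98 - 97\right)} = \frac{668677}{\left(-165\right) 3 \left(-98 - 97\right)} = \frac{668677}{\left(-165\right) 3 \left(-195\right)} = \frac{668677}{\left(-165\right) \left(-585\right)} = \frac{668677}{96525}$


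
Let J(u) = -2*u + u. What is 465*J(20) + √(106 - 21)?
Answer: -9300 + √85 ≈ -9290.8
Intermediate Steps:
J(u) = -u
465*J(20) + √(106 - 21) = 465*(-1*20) + √(106 - 21) = 465*(-20) + √85 = -9300 + √85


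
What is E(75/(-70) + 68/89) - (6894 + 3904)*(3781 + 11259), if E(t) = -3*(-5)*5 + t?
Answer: -202352699253/1246 ≈ -1.6240e+8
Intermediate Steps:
E(t) = 75 + t (E(t) = 15*5 + t = 75 + t)
E(75/(-70) + 68/89) - (6894 + 3904)*(3781 + 11259) = (75 + (75/(-70) + 68/89)) - (6894 + 3904)*(3781 + 11259) = (75 + (75*(-1/70) + 68*(1/89))) - 10798*15040 = (75 + (-15/14 + 68/89)) - 1*162401920 = (75 - 383/1246) - 162401920 = 93067/1246 - 162401920 = -202352699253/1246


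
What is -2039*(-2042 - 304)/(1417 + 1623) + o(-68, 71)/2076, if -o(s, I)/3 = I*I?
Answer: 411856651/262960 ≈ 1566.2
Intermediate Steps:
o(s, I) = -3*I**2 (o(s, I) = -3*I*I = -3*I**2)
-2039*(-2042 - 304)/(1417 + 1623) + o(-68, 71)/2076 = -2039*(-2042 - 304)/(1417 + 1623) - 3*71**2/2076 = -2039/(3040/(-2346)) - 3*5041*(1/2076) = -2039/(3040*(-1/2346)) - 15123*1/2076 = -2039/(-1520/1173) - 5041/692 = -2039*(-1173/1520) - 5041/692 = 2391747/1520 - 5041/692 = 411856651/262960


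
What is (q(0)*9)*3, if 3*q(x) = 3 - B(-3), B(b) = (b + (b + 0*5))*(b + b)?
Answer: -297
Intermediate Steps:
B(b) = 4*b² (B(b) = (b + (b + 0))*(2*b) = (b + b)*(2*b) = (2*b)*(2*b) = 4*b²)
q(x) = -11 (q(x) = (3 - 4*(-3)²)/3 = (3 - 4*9)/3 = (3 - 1*36)/3 = (3 - 36)/3 = (⅓)*(-33) = -11)
(q(0)*9)*3 = -11*9*3 = -99*3 = -297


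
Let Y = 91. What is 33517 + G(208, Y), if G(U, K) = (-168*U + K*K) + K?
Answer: 6945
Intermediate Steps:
G(U, K) = K + K² - 168*U (G(U, K) = (-168*U + K²) + K = (K² - 168*U) + K = K + K² - 168*U)
33517 + G(208, Y) = 33517 + (91 + 91² - 168*208) = 33517 + (91 + 8281 - 34944) = 33517 - 26572 = 6945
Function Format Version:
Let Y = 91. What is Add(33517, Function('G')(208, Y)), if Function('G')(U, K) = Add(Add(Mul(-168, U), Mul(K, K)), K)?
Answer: 6945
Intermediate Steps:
Function('G')(U, K) = Add(K, Pow(K, 2), Mul(-168, U)) (Function('G')(U, K) = Add(Add(Mul(-168, U), Pow(K, 2)), K) = Add(Add(Pow(K, 2), Mul(-168, U)), K) = Add(K, Pow(K, 2), Mul(-168, U)))
Add(33517, Function('G')(208, Y)) = Add(33517, Add(91, Pow(91, 2), Mul(-168, 208))) = Add(33517, Add(91, 8281, -34944)) = Add(33517, -26572) = 6945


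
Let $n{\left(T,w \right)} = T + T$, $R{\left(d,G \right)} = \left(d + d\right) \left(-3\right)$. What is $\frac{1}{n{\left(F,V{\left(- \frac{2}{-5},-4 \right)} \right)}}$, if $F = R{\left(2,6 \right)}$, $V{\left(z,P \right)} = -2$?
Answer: $- \frac{1}{24} \approx -0.041667$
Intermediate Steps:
$R{\left(d,G \right)} = - 6 d$ ($R{\left(d,G \right)} = 2 d \left(-3\right) = - 6 d$)
$F = -12$ ($F = \left(-6\right) 2 = -12$)
$n{\left(T,w \right)} = 2 T$
$\frac{1}{n{\left(F,V{\left(- \frac{2}{-5},-4 \right)} \right)}} = \frac{1}{2 \left(-12\right)} = \frac{1}{-24} = - \frac{1}{24}$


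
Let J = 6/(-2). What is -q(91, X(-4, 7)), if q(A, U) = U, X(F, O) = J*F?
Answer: -12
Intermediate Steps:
J = -3 (J = 6*(-½) = -3)
X(F, O) = -3*F
-q(91, X(-4, 7)) = -(-3)*(-4) = -1*12 = -12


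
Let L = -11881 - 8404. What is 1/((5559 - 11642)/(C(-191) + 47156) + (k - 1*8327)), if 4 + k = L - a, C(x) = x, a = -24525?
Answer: -46965/192139898 ≈ -0.00024443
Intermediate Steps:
L = -20285
k = 4236 (k = -4 + (-20285 - 1*(-24525)) = -4 + (-20285 + 24525) = -4 + 4240 = 4236)
1/((5559 - 11642)/(C(-191) + 47156) + (k - 1*8327)) = 1/((5559 - 11642)/(-191 + 47156) + (4236 - 1*8327)) = 1/(-6083/46965 + (4236 - 8327)) = 1/(-6083*1/46965 - 4091) = 1/(-6083/46965 - 4091) = 1/(-192139898/46965) = -46965/192139898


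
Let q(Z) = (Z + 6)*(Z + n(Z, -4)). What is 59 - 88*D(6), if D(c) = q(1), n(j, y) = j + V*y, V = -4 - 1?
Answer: -13493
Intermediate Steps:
V = -5
n(j, y) = j - 5*y
q(Z) = (6 + Z)*(20 + 2*Z) (q(Z) = (Z + 6)*(Z + (Z - 5*(-4))) = (6 + Z)*(Z + (Z + 20)) = (6 + Z)*(Z + (20 + Z)) = (6 + Z)*(20 + 2*Z))
D(c) = 154 (D(c) = 120 + 2*1² + 32*1 = 120 + 2*1 + 32 = 120 + 2 + 32 = 154)
59 - 88*D(6) = 59 - 88*154 = 59 - 13552 = -13493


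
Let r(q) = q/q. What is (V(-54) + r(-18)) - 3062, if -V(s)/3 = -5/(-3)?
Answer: -3066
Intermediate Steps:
r(q) = 1
V(s) = -5 (V(s) = -(-3)*5/(-3) = -(-3)*5*(-⅓) = -(-3)*(-5)/3 = -3*5/3 = -5)
(V(-54) + r(-18)) - 3062 = (-5 + 1) - 3062 = -4 - 3062 = -3066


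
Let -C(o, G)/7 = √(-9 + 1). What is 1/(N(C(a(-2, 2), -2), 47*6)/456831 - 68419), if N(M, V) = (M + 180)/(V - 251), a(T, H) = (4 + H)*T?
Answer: -1960257859364765817/134118882454962478915919 + 28323522*I*√2/134118882454962478915919 ≈ -1.4616e-5 + 2.9866e-16*I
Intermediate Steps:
a(T, H) = T*(4 + H)
C(o, G) = -14*I*√2 (C(o, G) = -7*√(-9 + 1) = -14*I*√2)
N(M, V) = (180 + M)/(-251 + V)
1/(N(C(a(-2, 2), -2), 47*6)/456831 - 68419) = 1/(((180 - 14*I*√2)/(-251 + 47*6))/456831 - 68419) = 1/(((180 - 14*I*√2)/(-251 + 282))*(1/456831) - 68419) = 1/(((180 - 14*I*√2)/31)*(1/456831) - 68419) = 1/((180/31 - 14*I*√2/31)*(1/456831) - 68419) = 1/((20/1573529 - 14*I*√2/14161761) - 68419) = 1/(-107659280631/1573529 - 14*I*√2/14161761)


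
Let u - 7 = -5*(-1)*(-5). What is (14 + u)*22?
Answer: -88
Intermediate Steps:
u = -18 (u = 7 - 5*(-1)*(-5) = 7 + 5*(-5) = 7 - 25 = -18)
(14 + u)*22 = (14 - 18)*22 = -4*22 = -88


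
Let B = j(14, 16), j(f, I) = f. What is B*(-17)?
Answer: -238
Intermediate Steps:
B = 14
B*(-17) = 14*(-17) = -238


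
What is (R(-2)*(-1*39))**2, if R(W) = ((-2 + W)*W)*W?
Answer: 389376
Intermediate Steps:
R(W) = W**2*(-2 + W) (R(W) = (W*(-2 + W))*W = W**2*(-2 + W))
(R(-2)*(-1*39))**2 = (((-2)**2*(-2 - 2))*(-1*39))**2 = ((4*(-4))*(-39))**2 = (-16*(-39))**2 = 624**2 = 389376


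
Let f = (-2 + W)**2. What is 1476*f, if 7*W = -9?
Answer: 780804/49 ≈ 15935.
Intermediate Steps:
W = -9/7 (W = (1/7)*(-9) = -9/7 ≈ -1.2857)
f = 529/49 (f = (-2 - 9/7)**2 = (-23/7)**2 = 529/49 ≈ 10.796)
1476*f = 1476*(529/49) = 780804/49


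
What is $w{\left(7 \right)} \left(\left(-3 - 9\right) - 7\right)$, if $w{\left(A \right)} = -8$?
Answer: $152$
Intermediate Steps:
$w{\left(7 \right)} \left(\left(-3 - 9\right) - 7\right) = - 8 \left(\left(-3 - 9\right) - 7\right) = - 8 \left(-12 - 7\right) = \left(-8\right) \left(-19\right) = 152$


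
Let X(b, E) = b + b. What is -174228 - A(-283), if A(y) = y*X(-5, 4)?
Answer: -177058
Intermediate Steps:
X(b, E) = 2*b
A(y) = -10*y (A(y) = y*(2*(-5)) = y*(-10) = -10*y)
-174228 - A(-283) = -174228 - (-10)*(-283) = -174228 - 1*2830 = -174228 - 2830 = -177058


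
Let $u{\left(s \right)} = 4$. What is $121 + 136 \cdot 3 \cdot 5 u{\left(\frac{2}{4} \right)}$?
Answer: $8281$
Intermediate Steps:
$121 + 136 \cdot 3 \cdot 5 u{\left(\frac{2}{4} \right)} = 121 + 136 \cdot 3 \cdot 5 \cdot 4 = 121 + 136 \cdot 15 \cdot 4 = 121 + 136 \cdot 60 = 121 + 8160 = 8281$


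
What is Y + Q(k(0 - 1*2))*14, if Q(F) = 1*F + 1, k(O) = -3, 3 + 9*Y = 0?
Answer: -85/3 ≈ -28.333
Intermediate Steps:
Y = -⅓ (Y = -⅓ + (⅑)*0 = -⅓ + 0 = -⅓ ≈ -0.33333)
Q(F) = 1 + F (Q(F) = F + 1 = 1 + F)
Y + Q(k(0 - 1*2))*14 = -⅓ + (1 - 3)*14 = -⅓ - 2*14 = -⅓ - 28 = -85/3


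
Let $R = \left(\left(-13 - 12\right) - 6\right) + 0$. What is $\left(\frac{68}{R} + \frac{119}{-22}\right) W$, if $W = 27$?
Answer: $- \frac{139995}{682} \approx -205.27$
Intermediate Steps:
$R = -31$ ($R = \left(\left(-13 - 12\right) - 6\right) + 0 = \left(-25 - 6\right) + 0 = -31 + 0 = -31$)
$\left(\frac{68}{R} + \frac{119}{-22}\right) W = \left(\frac{68}{-31} + \frac{119}{-22}\right) 27 = \left(68 \left(- \frac{1}{31}\right) + 119 \left(- \frac{1}{22}\right)\right) 27 = \left(- \frac{68}{31} - \frac{119}{22}\right) 27 = \left(- \frac{5185}{682}\right) 27 = - \frac{139995}{682}$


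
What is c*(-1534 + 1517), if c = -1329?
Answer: 22593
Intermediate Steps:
c*(-1534 + 1517) = -1329*(-1534 + 1517) = -1329*(-17) = 22593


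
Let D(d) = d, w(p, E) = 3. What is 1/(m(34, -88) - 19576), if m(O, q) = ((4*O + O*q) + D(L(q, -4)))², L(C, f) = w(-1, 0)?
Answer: 1/8120033 ≈ 1.2315e-7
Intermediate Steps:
L(C, f) = 3
m(O, q) = (3 + 4*O + O*q)² (m(O, q) = ((4*O + O*q) + 3)² = (3 + 4*O + O*q)²)
1/(m(34, -88) - 19576) = 1/((3 + 4*34 + 34*(-88))² - 19576) = 1/((3 + 136 - 2992)² - 19576) = 1/((-2853)² - 19576) = 1/(8139609 - 19576) = 1/8120033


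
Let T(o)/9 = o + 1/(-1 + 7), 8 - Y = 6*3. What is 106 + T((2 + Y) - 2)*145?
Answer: -25453/2 ≈ -12727.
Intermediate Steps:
Y = -10 (Y = 8 - 6*3 = 8 - 1*18 = 8 - 18 = -10)
T(o) = 3/2 + 9*o (T(o) = 9*(o + 1/(-1 + 7)) = 9*(o + 1/6) = 9*(o + ⅙) = 9*(⅙ + o) = 3/2 + 9*o)
106 + T((2 + Y) - 2)*145 = 106 + (3/2 + 9*((2 - 10) - 2))*145 = 106 + (3/2 + 9*(-8 - 2))*145 = 106 + (3/2 + 9*(-10))*145 = 106 + (3/2 - 90)*145 = 106 - 177/2*145 = 106 - 25665/2 = -25453/2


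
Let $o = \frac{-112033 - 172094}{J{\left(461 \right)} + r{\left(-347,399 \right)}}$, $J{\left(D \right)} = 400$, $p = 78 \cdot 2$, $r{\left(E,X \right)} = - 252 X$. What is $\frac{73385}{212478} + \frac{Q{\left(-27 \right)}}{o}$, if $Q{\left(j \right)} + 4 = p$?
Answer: $\frac{361699573887}{6707859634} \approx 53.922$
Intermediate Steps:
$p = 156$
$Q{\left(j \right)} = 152$ ($Q{\left(j \right)} = -4 + 156 = 152$)
$o = \frac{284127}{100148}$ ($o = \frac{-112033 - 172094}{400 - 100548} = - \frac{284127}{400 - 100548} = - \frac{284127}{-100148} = \left(-284127\right) \left(- \frac{1}{100148}\right) = \frac{284127}{100148} \approx 2.8371$)
$\frac{73385}{212478} + \frac{Q{\left(-27 \right)}}{o} = \frac{73385}{212478} + \frac{152}{\frac{284127}{100148}} = 73385 \cdot \frac{1}{212478} + 152 \cdot \frac{100148}{284127} = \frac{73385}{212478} + \frac{15222496}{284127} = \frac{361699573887}{6707859634}$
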